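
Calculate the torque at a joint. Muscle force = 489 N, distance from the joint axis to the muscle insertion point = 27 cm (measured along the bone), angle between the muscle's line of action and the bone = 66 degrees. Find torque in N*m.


Torque = F * d * sin(theta)   (moment arm = d*sin(theta))
d = 27 cm = 0.27 m
Torque = 489 * 0.27 * sin(66)
Torque = 120.6 N*m


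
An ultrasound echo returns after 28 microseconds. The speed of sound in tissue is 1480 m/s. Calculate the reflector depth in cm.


depth = c * t / 2
t = 28 us = 2.8000e-05 s
depth = 1480 * 2.8000e-05 / 2
depth = 0.02072 m = 2.072 cm


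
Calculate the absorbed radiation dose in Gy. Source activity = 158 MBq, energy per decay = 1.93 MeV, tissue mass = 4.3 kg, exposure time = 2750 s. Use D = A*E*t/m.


A = 158 MBq = 1.5800e+08 Bq
E = 1.93 MeV = 3.09186e-13 J
D = A*E*t/m = 1.5800e+08*3.09186e-13*2750/4.3
D = 0.03124 Gy


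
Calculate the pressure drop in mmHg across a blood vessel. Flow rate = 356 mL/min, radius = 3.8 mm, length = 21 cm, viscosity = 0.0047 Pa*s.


dP = 8*mu*L*Q / (pi*r^4)
Q = 356 mL/min = 5.93333e-06 m^3/s
dP = 71.519 Pa = 71.519 / 133.322 mmHg = 0.5364 mmHg


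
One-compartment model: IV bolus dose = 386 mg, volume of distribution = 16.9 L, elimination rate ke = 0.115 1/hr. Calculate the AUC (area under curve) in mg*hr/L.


C0 = Dose/Vd = 386/16.9 = 22.8402 mg/L
AUC = C0/ke = 22.8402/0.115
AUC = 198.6 mg*hr/L


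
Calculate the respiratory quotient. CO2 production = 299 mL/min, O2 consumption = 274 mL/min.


RQ = VCO2 / VO2
RQ = 299 / 274
RQ = 1.091


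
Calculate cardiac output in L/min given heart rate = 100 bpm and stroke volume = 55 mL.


CO = HR * SV
CO = 100 * 55 / 1000
CO = 5.5 L/min


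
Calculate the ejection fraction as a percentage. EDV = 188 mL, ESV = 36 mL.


SV = EDV - ESV = 188 - 36 = 152 mL
EF = SV/EDV * 100 = 152/188 * 100
EF = 80.85%


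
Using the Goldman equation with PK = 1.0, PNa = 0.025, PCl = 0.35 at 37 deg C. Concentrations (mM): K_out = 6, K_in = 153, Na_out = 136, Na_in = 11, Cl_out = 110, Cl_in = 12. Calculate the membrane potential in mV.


Vm = (RT/F)*ln((PK*Ko + PNa*Nao + PCl*Cli)/(PK*Ki + PNa*Nai + PCl*Clo))
Numer = 13.6, Denom = 191.775
Vm = -70.72 mV


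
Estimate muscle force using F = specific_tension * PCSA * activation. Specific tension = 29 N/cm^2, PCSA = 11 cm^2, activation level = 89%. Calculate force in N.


F = sigma * PCSA * activation
F = 29 * 11 * 0.89
F = 283.9 N


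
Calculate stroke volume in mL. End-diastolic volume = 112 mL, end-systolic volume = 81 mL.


SV = EDV - ESV
SV = 112 - 81
SV = 31 mL


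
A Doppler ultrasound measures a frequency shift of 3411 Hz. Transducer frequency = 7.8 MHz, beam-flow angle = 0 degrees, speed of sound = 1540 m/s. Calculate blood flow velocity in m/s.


v = fd * c / (2 * f0 * cos(theta))
v = 3411 * 1540 / (2 * 7.8000e+06 * cos(0))
v = 0.3367 m/s


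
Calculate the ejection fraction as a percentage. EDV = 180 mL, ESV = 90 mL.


SV = EDV - ESV = 180 - 90 = 90 mL
EF = SV/EDV * 100 = 90/180 * 100
EF = 50%


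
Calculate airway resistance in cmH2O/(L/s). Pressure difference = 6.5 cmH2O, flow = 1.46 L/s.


R = dP / flow
R = 6.5 / 1.46
R = 4.452 cmH2O/(L/s)


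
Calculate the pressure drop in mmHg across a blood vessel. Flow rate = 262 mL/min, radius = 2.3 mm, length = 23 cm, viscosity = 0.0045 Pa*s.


dP = 8*mu*L*Q / (pi*r^4)
Q = 262 mL/min = 4.36667e-06 m^3/s
dP = 411.263 Pa = 411.263 / 133.322 mmHg = 3.085 mmHg


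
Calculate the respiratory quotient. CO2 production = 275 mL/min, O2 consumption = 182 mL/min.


RQ = VCO2 / VO2
RQ = 275 / 182
RQ = 1.511


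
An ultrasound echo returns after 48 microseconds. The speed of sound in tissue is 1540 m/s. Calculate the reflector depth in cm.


depth = c * t / 2
t = 48 us = 4.8000e-05 s
depth = 1540 * 4.8000e-05 / 2
depth = 0.03696 m = 3.696 cm


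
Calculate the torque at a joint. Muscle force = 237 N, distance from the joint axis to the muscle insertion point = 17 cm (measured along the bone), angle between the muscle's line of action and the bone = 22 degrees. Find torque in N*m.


Torque = F * d * sin(theta)   (moment arm = d*sin(theta))
d = 17 cm = 0.17 m
Torque = 237 * 0.17 * sin(22)
Torque = 15.09 N*m


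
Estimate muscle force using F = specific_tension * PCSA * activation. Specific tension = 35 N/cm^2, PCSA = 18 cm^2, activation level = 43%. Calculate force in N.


F = sigma * PCSA * activation
F = 35 * 18 * 0.43
F = 270.9 N


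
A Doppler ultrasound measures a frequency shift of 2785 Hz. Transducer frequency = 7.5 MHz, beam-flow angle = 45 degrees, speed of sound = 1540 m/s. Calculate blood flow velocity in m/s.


v = fd * c / (2 * f0 * cos(theta))
v = 2785 * 1540 / (2 * 7.5000e+06 * cos(45))
v = 0.4044 m/s


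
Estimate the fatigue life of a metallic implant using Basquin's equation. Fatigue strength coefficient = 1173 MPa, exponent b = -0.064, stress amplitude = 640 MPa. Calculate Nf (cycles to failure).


sigma_a = sigma_f' * (2Nf)^b
2Nf = (sigma_a/sigma_f')^(1/b)
2Nf = (640/1173)^(1/-0.064)
2Nf = 12918.716
Nf = 6459


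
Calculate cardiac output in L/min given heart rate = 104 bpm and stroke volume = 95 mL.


CO = HR * SV
CO = 104 * 95 / 1000
CO = 9.88 L/min


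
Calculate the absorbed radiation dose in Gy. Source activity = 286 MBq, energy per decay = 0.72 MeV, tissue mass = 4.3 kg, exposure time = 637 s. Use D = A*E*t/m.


A = 286 MBq = 2.8600e+08 Bq
E = 0.72 MeV = 1.15344e-13 J
D = A*E*t/m = 2.8600e+08*1.15344e-13*637/4.3
D = 0.004887 Gy


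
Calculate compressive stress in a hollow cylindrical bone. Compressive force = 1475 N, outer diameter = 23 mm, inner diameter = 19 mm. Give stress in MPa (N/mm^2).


A = pi*(r_o^2 - r_i^2)
r_o = 11.5 mm, r_i = 9.5 mm
A = 131.947 mm^2
sigma = F/A = 1475 / 131.947
sigma = 11.18 MPa


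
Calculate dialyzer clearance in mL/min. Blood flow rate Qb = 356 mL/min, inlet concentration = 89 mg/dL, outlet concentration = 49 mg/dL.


K = Qb * (Cb_in - Cb_out) / Cb_in
K = 356 * (89 - 49) / 89
K = 160 mL/min


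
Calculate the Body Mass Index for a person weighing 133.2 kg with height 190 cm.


BMI = weight / height^2
height = 190 cm = 1.9 m
BMI = 133.2 / 1.9^2
BMI = 36.9 kg/m^2


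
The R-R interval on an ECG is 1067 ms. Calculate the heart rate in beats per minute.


HR = 60 / RR_interval(s)
RR = 1067 ms = 1.067 s
HR = 60 / 1.067 = 56.23 bpm


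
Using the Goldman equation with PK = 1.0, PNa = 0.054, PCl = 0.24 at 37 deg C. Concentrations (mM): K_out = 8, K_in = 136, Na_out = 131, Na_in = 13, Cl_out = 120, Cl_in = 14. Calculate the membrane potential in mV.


Vm = (RT/F)*ln((PK*Ko + PNa*Nao + PCl*Cli)/(PK*Ki + PNa*Nai + PCl*Clo))
Numer = 18.434, Denom = 165.502
Vm = -58.66 mV


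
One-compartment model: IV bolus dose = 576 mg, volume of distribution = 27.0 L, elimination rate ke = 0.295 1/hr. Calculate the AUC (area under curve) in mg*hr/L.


C0 = Dose/Vd = 576/27.0 = 21.3333 mg/L
AUC = C0/ke = 21.3333/0.295
AUC = 72.32 mg*hr/L


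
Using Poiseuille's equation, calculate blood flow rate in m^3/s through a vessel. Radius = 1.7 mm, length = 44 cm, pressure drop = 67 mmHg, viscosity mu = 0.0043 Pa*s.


Q = pi*r^4*dP / (8*mu*L)
r = 0.0017 m, L = 0.44 m
dP = 67 mmHg = 8932.574 Pa
Q = 1.5485e-05 m^3/s


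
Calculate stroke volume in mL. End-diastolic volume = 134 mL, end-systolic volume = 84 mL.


SV = EDV - ESV
SV = 134 - 84
SV = 50 mL


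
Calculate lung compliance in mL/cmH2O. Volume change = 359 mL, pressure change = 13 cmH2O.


C = dV / dP
C = 359 / 13
C = 27.62 mL/cmH2O


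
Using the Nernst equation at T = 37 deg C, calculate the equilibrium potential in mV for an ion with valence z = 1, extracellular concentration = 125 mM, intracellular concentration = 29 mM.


E = (RT/(zF)) * ln(C_out/C_in)
T = 37 + 273.15 = 310.15 K
E = (8.314 * 310.15 / (1 * 96485)) * ln(125/29)
E = 39.05 mV


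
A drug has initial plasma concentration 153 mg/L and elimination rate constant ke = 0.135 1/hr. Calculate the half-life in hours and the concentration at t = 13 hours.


t_half = ln(2) / ke = 0.693147 / 0.135 = 5.134 hr
C(t) = C0 * exp(-ke*t) = 153 * exp(-0.135*13)
C(13) = 26.45 mg/L


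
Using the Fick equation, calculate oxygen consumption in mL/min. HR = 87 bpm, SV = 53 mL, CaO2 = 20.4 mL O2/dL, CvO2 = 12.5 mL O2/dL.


CO = HR*SV = 87*53/1000 = 4.611 L/min
a-v O2 diff = 20.4 - 12.5 = 7.9 mL/dL
VO2 = CO * (CaO2-CvO2) * 10 dL/L
VO2 = 4.611 * 7.9 * 10
VO2 = 364.3 mL/min


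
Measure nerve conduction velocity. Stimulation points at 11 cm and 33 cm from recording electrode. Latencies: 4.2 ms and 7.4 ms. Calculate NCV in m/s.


Distance = (33 - 11) / 100 = 0.22 m
dt = (7.4 - 4.2) / 1000 = 0.0032 s
NCV = dist / dt = 68.75 m/s


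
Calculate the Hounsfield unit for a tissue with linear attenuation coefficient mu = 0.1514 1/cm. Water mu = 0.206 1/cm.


HU = ((mu_tissue - mu_water) / mu_water) * 1000
HU = ((0.1514 - 0.206) / 0.206) * 1000
HU = -265


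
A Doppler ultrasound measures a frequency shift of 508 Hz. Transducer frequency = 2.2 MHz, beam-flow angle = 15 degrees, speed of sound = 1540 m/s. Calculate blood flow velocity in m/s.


v = fd * c / (2 * f0 * cos(theta))
v = 508 * 1540 / (2 * 2.2000e+06 * cos(15))
v = 0.1841 m/s


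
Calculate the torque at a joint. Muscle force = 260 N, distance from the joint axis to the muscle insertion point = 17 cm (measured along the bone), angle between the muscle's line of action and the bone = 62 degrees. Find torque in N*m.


Torque = F * d * sin(theta)   (moment arm = d*sin(theta))
d = 17 cm = 0.17 m
Torque = 260 * 0.17 * sin(62)
Torque = 39.03 N*m


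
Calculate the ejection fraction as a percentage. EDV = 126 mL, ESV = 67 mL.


SV = EDV - ESV = 126 - 67 = 59 mL
EF = SV/EDV * 100 = 59/126 * 100
EF = 46.83%


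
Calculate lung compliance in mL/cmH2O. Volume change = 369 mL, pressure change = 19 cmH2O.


C = dV / dP
C = 369 / 19
C = 19.42 mL/cmH2O


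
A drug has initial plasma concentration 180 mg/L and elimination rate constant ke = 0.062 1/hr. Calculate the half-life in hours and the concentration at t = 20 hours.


t_half = ln(2) / ke = 0.693147 / 0.062 = 11.18 hr
C(t) = C0 * exp(-ke*t) = 180 * exp(-0.062*20)
C(20) = 52.09 mg/L


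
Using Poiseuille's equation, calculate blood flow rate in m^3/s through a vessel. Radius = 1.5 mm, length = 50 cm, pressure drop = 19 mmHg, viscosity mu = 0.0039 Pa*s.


Q = pi*r^4*dP / (8*mu*L)
r = 0.0015 m, L = 0.5 m
dP = 19 mmHg = 2533.118 Pa
Q = 2.5825e-06 m^3/s


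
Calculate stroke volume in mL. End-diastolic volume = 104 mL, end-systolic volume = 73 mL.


SV = EDV - ESV
SV = 104 - 73
SV = 31 mL


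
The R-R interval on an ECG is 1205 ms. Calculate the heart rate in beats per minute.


HR = 60 / RR_interval(s)
RR = 1205 ms = 1.205 s
HR = 60 / 1.205 = 49.79 bpm


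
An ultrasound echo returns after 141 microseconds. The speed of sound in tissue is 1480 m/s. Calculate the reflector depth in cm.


depth = c * t / 2
t = 141 us = 1.4100e-04 s
depth = 1480 * 1.4100e-04 / 2
depth = 0.10434 m = 10.434 cm


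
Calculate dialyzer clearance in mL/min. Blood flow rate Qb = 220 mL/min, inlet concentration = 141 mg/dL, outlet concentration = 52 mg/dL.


K = Qb * (Cb_in - Cb_out) / Cb_in
K = 220 * (141 - 52) / 141
K = 138.9 mL/min


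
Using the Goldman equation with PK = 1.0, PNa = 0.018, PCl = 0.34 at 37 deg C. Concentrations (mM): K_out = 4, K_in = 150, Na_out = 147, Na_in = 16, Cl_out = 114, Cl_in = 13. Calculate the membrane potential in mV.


Vm = (RT/F)*ln((PK*Ko + PNa*Nao + PCl*Cli)/(PK*Ki + PNa*Nai + PCl*Clo))
Numer = 11.066, Denom = 189.048
Vm = -75.85 mV


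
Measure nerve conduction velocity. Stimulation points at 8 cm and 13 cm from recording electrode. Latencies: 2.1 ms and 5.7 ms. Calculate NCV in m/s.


Distance = (13 - 8) / 100 = 0.05 m
dt = (5.7 - 2.1) / 1000 = 0.0036 s
NCV = dist / dt = 13.89 m/s


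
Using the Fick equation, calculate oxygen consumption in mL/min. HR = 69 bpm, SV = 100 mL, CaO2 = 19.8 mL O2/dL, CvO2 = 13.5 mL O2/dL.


CO = HR*SV = 69*100/1000 = 6.9 L/min
a-v O2 diff = 19.8 - 13.5 = 6.3 mL/dL
VO2 = CO * (CaO2-CvO2) * 10 dL/L
VO2 = 6.9 * 6.3 * 10
VO2 = 434.7 mL/min


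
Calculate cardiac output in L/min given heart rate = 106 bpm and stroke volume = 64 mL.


CO = HR * SV
CO = 106 * 64 / 1000
CO = 6.784 L/min


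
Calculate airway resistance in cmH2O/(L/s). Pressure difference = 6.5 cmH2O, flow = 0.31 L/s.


R = dP / flow
R = 6.5 / 0.31
R = 20.97 cmH2O/(L/s)


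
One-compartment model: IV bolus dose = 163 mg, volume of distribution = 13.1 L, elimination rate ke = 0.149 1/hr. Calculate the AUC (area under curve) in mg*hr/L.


C0 = Dose/Vd = 163/13.1 = 12.4427 mg/L
AUC = C0/ke = 12.4427/0.149
AUC = 83.51 mg*hr/L


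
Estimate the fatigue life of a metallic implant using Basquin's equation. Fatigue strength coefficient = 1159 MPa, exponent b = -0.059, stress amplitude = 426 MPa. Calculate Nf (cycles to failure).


sigma_a = sigma_f' * (2Nf)^b
2Nf = (sigma_a/sigma_f')^(1/b)
2Nf = (426/1159)^(1/-0.059)
2Nf = 23299852
Nf = 1.1650e+07


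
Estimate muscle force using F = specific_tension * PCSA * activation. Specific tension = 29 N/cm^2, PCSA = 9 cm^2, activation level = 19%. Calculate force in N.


F = sigma * PCSA * activation
F = 29 * 9 * 0.19
F = 49.59 N


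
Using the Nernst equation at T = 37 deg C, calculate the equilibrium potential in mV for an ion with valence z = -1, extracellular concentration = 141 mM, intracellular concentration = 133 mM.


E = (RT/(zF)) * ln(C_out/C_in)
T = 37 + 273.15 = 310.15 K
E = (8.314 * 310.15 / (-1 * 96485)) * ln(141/133)
E = -1.561 mV


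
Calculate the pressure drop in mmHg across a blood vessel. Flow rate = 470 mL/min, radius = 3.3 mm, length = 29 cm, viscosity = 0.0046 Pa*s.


dP = 8*mu*L*Q / (pi*r^4)
Q = 470 mL/min = 7.83333e-06 m^3/s
dP = 224.381 Pa = 224.381 / 133.322 mmHg = 1.683 mmHg


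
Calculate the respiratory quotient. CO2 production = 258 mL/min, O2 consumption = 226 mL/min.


RQ = VCO2 / VO2
RQ = 258 / 226
RQ = 1.142


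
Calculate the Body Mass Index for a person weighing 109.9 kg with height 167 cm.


BMI = weight / height^2
height = 167 cm = 1.67 m
BMI = 109.9 / 1.67^2
BMI = 39.41 kg/m^2


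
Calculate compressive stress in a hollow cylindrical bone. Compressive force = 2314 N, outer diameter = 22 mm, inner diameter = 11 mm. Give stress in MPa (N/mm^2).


A = pi*(r_o^2 - r_i^2)
r_o = 11 mm, r_i = 5.5 mm
A = 285.1 mm^2
sigma = F/A = 2314 / 285.1
sigma = 8.116 MPa


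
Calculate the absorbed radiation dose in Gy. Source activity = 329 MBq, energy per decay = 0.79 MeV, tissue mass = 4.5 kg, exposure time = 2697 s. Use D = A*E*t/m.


A = 329 MBq = 3.2900e+08 Bq
E = 0.79 MeV = 1.26558e-13 J
D = A*E*t/m = 3.2900e+08*1.26558e-13*2697/4.5
D = 0.02495 Gy


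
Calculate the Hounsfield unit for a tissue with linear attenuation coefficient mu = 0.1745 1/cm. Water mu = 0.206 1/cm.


HU = ((mu_tissue - mu_water) / mu_water) * 1000
HU = ((0.1745 - 0.206) / 0.206) * 1000
HU = -152.9


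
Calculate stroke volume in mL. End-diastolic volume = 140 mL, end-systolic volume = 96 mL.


SV = EDV - ESV
SV = 140 - 96
SV = 44 mL


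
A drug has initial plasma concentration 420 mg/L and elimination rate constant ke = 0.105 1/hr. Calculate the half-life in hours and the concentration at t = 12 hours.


t_half = ln(2) / ke = 0.693147 / 0.105 = 6.601 hr
C(t) = C0 * exp(-ke*t) = 420 * exp(-0.105*12)
C(12) = 119.1 mg/L


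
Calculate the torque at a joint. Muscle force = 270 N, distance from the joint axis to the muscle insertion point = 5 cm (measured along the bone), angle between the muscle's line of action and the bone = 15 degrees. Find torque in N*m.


Torque = F * d * sin(theta)   (moment arm = d*sin(theta))
d = 5 cm = 0.05 m
Torque = 270 * 0.05 * sin(15)
Torque = 3.494 N*m


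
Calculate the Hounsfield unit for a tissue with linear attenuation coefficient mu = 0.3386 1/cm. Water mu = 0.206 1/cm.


HU = ((mu_tissue - mu_water) / mu_water) * 1000
HU = ((0.3386 - 0.206) / 0.206) * 1000
HU = 643.7


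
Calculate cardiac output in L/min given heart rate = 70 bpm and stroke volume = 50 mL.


CO = HR * SV
CO = 70 * 50 / 1000
CO = 3.5 L/min


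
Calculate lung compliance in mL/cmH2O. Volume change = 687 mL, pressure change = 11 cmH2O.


C = dV / dP
C = 687 / 11
C = 62.45 mL/cmH2O


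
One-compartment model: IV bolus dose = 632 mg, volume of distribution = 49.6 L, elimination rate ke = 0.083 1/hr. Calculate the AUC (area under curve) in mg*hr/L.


C0 = Dose/Vd = 632/49.6 = 12.7419 mg/L
AUC = C0/ke = 12.7419/0.083
AUC = 153.5 mg*hr/L


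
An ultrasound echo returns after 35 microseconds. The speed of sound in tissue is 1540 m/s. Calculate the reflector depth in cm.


depth = c * t / 2
t = 35 us = 3.5000e-05 s
depth = 1540 * 3.5000e-05 / 2
depth = 0.02695 m = 2.695 cm


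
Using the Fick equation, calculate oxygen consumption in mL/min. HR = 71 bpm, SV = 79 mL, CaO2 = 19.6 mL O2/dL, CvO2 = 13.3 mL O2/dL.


CO = HR*SV = 71*79/1000 = 5.609 L/min
a-v O2 diff = 19.6 - 13.3 = 6.3 mL/dL
VO2 = CO * (CaO2-CvO2) * 10 dL/L
VO2 = 5.609 * 6.3 * 10
VO2 = 353.4 mL/min


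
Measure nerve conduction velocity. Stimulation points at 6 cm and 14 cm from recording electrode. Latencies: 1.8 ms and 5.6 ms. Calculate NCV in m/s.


Distance = (14 - 6) / 100 = 0.08 m
dt = (5.6 - 1.8) / 1000 = 0.0038 s
NCV = dist / dt = 21.05 m/s


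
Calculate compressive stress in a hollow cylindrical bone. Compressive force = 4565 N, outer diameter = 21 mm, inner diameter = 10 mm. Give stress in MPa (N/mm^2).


A = pi*(r_o^2 - r_i^2)
r_o = 10.5 mm, r_i = 5 mm
A = 267.821 mm^2
sigma = F/A = 4565 / 267.821
sigma = 17.04 MPa


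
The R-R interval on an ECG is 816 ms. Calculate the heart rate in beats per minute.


HR = 60 / RR_interval(s)
RR = 816 ms = 0.816 s
HR = 60 / 0.816 = 73.53 bpm


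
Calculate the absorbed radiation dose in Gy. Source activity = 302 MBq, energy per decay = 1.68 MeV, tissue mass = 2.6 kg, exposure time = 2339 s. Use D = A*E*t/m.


A = 302 MBq = 3.0200e+08 Bq
E = 1.68 MeV = 2.69136e-13 J
D = A*E*t/m = 3.0200e+08*2.69136e-13*2339/2.6
D = 0.07312 Gy


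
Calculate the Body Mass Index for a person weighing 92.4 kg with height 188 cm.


BMI = weight / height^2
height = 188 cm = 1.88 m
BMI = 92.4 / 1.88^2
BMI = 26.14 kg/m^2


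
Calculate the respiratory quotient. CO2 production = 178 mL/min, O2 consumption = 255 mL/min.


RQ = VCO2 / VO2
RQ = 178 / 255
RQ = 0.698


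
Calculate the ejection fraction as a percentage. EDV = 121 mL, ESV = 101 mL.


SV = EDV - ESV = 121 - 101 = 20 mL
EF = SV/EDV * 100 = 20/121 * 100
EF = 16.53%


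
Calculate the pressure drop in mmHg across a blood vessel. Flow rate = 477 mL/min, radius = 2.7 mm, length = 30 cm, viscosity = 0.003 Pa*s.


dP = 8*mu*L*Q / (pi*r^4)
Q = 477 mL/min = 7.95e-06 m^3/s
dP = 342.843 Pa = 342.843 / 133.322 mmHg = 2.572 mmHg


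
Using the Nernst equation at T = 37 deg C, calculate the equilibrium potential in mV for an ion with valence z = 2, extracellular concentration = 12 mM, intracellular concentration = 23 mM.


E = (RT/(zF)) * ln(C_out/C_in)
T = 37 + 273.15 = 310.15 K
E = (8.314 * 310.15 / (2 * 96485)) * ln(12/23)
E = -8.694 mV


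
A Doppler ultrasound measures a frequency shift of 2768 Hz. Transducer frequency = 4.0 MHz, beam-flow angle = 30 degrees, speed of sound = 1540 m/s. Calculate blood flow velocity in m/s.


v = fd * c / (2 * f0 * cos(theta))
v = 2768 * 1540 / (2 * 4.0000e+06 * cos(30))
v = 0.6153 m/s


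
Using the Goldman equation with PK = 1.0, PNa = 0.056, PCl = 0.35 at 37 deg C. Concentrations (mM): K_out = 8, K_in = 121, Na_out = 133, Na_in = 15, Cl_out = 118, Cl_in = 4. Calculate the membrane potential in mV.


Vm = (RT/F)*ln((PK*Ko + PNa*Nao + PCl*Cli)/(PK*Ki + PNa*Nai + PCl*Clo))
Numer = 16.848, Denom = 163.14
Vm = -60.68 mV


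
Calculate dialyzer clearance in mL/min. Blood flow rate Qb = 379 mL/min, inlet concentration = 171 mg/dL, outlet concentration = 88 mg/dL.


K = Qb * (Cb_in - Cb_out) / Cb_in
K = 379 * (171 - 88) / 171
K = 184 mL/min


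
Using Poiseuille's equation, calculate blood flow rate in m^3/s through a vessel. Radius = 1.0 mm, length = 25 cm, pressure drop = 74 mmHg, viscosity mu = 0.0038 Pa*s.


Q = pi*r^4*dP / (8*mu*L)
r = 0.001 m, L = 0.25 m
dP = 74 mmHg = 9865.828 Pa
Q = 4.0782e-06 m^3/s


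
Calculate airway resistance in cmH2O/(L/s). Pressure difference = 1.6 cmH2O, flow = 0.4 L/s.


R = dP / flow
R = 1.6 / 0.4
R = 4 cmH2O/(L/s)


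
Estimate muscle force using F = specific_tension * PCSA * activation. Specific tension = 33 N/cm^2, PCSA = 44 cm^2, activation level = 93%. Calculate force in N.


F = sigma * PCSA * activation
F = 33 * 44 * 0.93
F = 1350 N


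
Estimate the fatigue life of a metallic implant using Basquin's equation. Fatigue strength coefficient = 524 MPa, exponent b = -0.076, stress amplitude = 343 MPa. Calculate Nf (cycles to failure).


sigma_a = sigma_f' * (2Nf)^b
2Nf = (sigma_a/sigma_f')^(1/b)
2Nf = (343/524)^(1/-0.076)
2Nf = 263.96216
Nf = 132


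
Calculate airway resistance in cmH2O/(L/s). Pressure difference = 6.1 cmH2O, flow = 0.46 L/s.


R = dP / flow
R = 6.1 / 0.46
R = 13.26 cmH2O/(L/s)


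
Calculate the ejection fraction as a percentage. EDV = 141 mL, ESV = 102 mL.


SV = EDV - ESV = 141 - 102 = 39 mL
EF = SV/EDV * 100 = 39/141 * 100
EF = 27.66%


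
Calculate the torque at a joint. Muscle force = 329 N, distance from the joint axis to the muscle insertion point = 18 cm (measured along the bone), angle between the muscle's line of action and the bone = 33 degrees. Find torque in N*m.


Torque = F * d * sin(theta)   (moment arm = d*sin(theta))
d = 18 cm = 0.18 m
Torque = 329 * 0.18 * sin(33)
Torque = 32.25 N*m


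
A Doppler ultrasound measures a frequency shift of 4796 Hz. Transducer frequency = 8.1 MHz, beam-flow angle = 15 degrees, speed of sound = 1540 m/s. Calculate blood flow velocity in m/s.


v = fd * c / (2 * f0 * cos(theta))
v = 4796 * 1540 / (2 * 8.1000e+06 * cos(15))
v = 0.472 m/s


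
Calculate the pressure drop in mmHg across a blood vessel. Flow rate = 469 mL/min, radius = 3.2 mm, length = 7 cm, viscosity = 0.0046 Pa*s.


dP = 8*mu*L*Q / (pi*r^4)
Q = 469 mL/min = 7.81667e-06 m^3/s
dP = 61.1249 Pa = 61.1249 / 133.322 mmHg = 0.4585 mmHg


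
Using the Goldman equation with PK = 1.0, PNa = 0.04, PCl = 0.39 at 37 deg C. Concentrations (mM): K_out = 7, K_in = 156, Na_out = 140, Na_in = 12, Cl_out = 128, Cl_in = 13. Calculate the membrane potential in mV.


Vm = (RT/F)*ln((PK*Ko + PNa*Nao + PCl*Cli)/(PK*Ki + PNa*Nai + PCl*Clo))
Numer = 17.67, Denom = 206.4
Vm = -65.69 mV


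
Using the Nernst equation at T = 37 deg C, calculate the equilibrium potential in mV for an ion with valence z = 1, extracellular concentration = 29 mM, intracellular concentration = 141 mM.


E = (RT/(zF)) * ln(C_out/C_in)
T = 37 + 273.15 = 310.15 K
E = (8.314 * 310.15 / (1 * 96485)) * ln(29/141)
E = -42.27 mV


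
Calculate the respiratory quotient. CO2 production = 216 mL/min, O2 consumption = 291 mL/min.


RQ = VCO2 / VO2
RQ = 216 / 291
RQ = 0.7423


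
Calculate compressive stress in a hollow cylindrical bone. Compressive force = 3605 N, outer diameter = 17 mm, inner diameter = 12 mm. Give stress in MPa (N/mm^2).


A = pi*(r_o^2 - r_i^2)
r_o = 8.5 mm, r_i = 6 mm
A = 113.883 mm^2
sigma = F/A = 3605 / 113.883
sigma = 31.66 MPa


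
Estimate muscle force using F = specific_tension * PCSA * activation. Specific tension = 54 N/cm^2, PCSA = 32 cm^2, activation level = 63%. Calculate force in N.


F = sigma * PCSA * activation
F = 54 * 32 * 0.63
F = 1089 N


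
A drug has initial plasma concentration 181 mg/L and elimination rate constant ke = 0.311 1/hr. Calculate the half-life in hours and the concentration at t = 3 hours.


t_half = ln(2) / ke = 0.693147 / 0.311 = 2.229 hr
C(t) = C0 * exp(-ke*t) = 181 * exp(-0.311*3)
C(3) = 71.2 mg/L


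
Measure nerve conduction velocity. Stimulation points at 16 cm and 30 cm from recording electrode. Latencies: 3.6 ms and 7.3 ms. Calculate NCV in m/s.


Distance = (30 - 16) / 100 = 0.14 m
dt = (7.3 - 3.6) / 1000 = 0.0037 s
NCV = dist / dt = 37.84 m/s


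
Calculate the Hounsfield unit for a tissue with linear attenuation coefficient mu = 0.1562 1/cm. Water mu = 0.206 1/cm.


HU = ((mu_tissue - mu_water) / mu_water) * 1000
HU = ((0.1562 - 0.206) / 0.206) * 1000
HU = -241.7


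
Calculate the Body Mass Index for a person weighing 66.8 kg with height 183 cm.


BMI = weight / height^2
height = 183 cm = 1.83 m
BMI = 66.8 / 1.83^2
BMI = 19.95 kg/m^2


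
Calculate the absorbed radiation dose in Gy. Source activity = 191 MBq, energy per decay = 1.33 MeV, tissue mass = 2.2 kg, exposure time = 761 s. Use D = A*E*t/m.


A = 191 MBq = 1.9100e+08 Bq
E = 1.33 MeV = 2.13066e-13 J
D = A*E*t/m = 1.9100e+08*2.13066e-13*761/2.2
D = 0.01408 Gy


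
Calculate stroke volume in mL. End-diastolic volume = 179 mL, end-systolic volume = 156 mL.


SV = EDV - ESV
SV = 179 - 156
SV = 23 mL


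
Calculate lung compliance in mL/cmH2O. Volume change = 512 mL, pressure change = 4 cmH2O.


C = dV / dP
C = 512 / 4
C = 128 mL/cmH2O


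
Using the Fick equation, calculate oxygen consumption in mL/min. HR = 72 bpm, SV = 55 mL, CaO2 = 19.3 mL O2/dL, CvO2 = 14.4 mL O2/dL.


CO = HR*SV = 72*55/1000 = 3.96 L/min
a-v O2 diff = 19.3 - 14.4 = 4.9 mL/dL
VO2 = CO * (CaO2-CvO2) * 10 dL/L
VO2 = 3.96 * 4.9 * 10
VO2 = 194 mL/min


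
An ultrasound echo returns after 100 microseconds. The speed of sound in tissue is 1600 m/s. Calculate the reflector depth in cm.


depth = c * t / 2
t = 100 us = 1.0000e-04 s
depth = 1600 * 1.0000e-04 / 2
depth = 0.08 m = 8 cm


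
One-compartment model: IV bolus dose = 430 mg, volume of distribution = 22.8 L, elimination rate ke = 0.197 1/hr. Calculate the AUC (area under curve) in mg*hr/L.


C0 = Dose/Vd = 430/22.8 = 18.8596 mg/L
AUC = C0/ke = 18.8596/0.197
AUC = 95.73 mg*hr/L


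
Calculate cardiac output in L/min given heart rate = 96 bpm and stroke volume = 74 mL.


CO = HR * SV
CO = 96 * 74 / 1000
CO = 7.104 L/min


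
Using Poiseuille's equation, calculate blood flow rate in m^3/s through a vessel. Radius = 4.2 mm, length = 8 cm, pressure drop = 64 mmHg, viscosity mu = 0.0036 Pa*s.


Q = pi*r^4*dP / (8*mu*L)
r = 0.0042 m, L = 0.08 m
dP = 64 mmHg = 8532.608 Pa
Q = 0.00362 m^3/s


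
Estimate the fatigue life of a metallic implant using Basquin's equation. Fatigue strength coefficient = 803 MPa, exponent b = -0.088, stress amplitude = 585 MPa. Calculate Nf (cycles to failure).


sigma_a = sigma_f' * (2Nf)^b
2Nf = (sigma_a/sigma_f')^(1/b)
2Nf = (585/803)^(1/-0.088)
2Nf = 36.574481
Nf = 18.29


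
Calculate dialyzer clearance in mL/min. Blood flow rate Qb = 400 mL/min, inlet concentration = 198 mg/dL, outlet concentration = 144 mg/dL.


K = Qb * (Cb_in - Cb_out) / Cb_in
K = 400 * (198 - 144) / 198
K = 109.1 mL/min


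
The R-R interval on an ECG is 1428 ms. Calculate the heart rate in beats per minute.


HR = 60 / RR_interval(s)
RR = 1428 ms = 1.428 s
HR = 60 / 1.428 = 42.02 bpm


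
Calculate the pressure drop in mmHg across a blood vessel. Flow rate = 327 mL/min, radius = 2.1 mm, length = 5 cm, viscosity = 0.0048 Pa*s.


dP = 8*mu*L*Q / (pi*r^4)
Q = 327 mL/min = 5.45e-06 m^3/s
dP = 171.266 Pa = 171.266 / 133.322 mmHg = 1.285 mmHg


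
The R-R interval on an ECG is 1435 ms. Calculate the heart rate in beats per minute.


HR = 60 / RR_interval(s)
RR = 1435 ms = 1.435 s
HR = 60 / 1.435 = 41.81 bpm


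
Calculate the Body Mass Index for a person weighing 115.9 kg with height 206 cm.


BMI = weight / height^2
height = 206 cm = 2.06 m
BMI = 115.9 / 2.06^2
BMI = 27.31 kg/m^2


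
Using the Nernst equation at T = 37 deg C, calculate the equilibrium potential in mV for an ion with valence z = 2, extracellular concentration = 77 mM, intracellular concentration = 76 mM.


E = (RT/(zF)) * ln(C_out/C_in)
T = 37 + 273.15 = 310.15 K
E = (8.314 * 310.15 / (2 * 96485)) * ln(77/76)
E = 0.1747 mV


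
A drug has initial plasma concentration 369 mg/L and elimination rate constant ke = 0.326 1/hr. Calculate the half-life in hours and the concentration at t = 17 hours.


t_half = ln(2) / ke = 0.693147 / 0.326 = 2.126 hr
C(t) = C0 * exp(-ke*t) = 369 * exp(-0.326*17)
C(17) = 1.446 mg/L


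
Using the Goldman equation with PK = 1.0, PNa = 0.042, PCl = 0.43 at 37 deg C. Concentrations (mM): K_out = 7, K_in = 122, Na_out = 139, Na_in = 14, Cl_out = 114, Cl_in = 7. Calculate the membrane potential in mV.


Vm = (RT/F)*ln((PK*Ko + PNa*Nao + PCl*Cli)/(PK*Ki + PNa*Nai + PCl*Clo))
Numer = 15.848, Denom = 171.608
Vm = -63.66 mV


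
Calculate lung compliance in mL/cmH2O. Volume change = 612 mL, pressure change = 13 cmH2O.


C = dV / dP
C = 612 / 13
C = 47.08 mL/cmH2O


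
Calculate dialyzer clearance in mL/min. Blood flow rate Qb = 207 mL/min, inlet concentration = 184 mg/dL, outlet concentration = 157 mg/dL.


K = Qb * (Cb_in - Cb_out) / Cb_in
K = 207 * (184 - 157) / 184
K = 30.38 mL/min


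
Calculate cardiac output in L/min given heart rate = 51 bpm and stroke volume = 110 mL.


CO = HR * SV
CO = 51 * 110 / 1000
CO = 5.61 L/min


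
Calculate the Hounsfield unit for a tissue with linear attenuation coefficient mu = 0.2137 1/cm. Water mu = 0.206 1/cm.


HU = ((mu_tissue - mu_water) / mu_water) * 1000
HU = ((0.2137 - 0.206) / 0.206) * 1000
HU = 37.38


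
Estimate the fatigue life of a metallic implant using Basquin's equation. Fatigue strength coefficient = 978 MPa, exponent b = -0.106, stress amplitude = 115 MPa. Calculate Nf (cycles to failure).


sigma_a = sigma_f' * (2Nf)^b
2Nf = (sigma_a/sigma_f')^(1/b)
2Nf = (115/978)^(1/-0.106)
2Nf = 5.8911252e+08
Nf = 2.9456e+08


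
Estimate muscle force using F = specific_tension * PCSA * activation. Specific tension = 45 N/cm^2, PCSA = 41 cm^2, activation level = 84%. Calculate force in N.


F = sigma * PCSA * activation
F = 45 * 41 * 0.84
F = 1550 N


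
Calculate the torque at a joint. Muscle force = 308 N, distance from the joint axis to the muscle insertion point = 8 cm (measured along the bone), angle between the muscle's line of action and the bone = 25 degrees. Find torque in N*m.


Torque = F * d * sin(theta)   (moment arm = d*sin(theta))
d = 8 cm = 0.08 m
Torque = 308 * 0.08 * sin(25)
Torque = 10.41 N*m


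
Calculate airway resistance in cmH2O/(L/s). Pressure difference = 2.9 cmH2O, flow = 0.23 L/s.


R = dP / flow
R = 2.9 / 0.23
R = 12.61 cmH2O/(L/s)


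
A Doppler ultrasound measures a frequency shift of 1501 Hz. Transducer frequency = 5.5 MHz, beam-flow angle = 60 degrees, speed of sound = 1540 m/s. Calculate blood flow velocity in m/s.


v = fd * c / (2 * f0 * cos(theta))
v = 1501 * 1540 / (2 * 5.5000e+06 * cos(60))
v = 0.4203 m/s


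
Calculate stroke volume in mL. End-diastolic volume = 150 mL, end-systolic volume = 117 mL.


SV = EDV - ESV
SV = 150 - 117
SV = 33 mL


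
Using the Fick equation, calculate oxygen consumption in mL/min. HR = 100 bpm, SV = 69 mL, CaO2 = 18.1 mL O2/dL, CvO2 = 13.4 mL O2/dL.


CO = HR*SV = 100*69/1000 = 6.9 L/min
a-v O2 diff = 18.1 - 13.4 = 4.7 mL/dL
VO2 = CO * (CaO2-CvO2) * 10 dL/L
VO2 = 6.9 * 4.7 * 10
VO2 = 324.3 mL/min


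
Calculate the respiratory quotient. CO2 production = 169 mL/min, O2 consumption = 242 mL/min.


RQ = VCO2 / VO2
RQ = 169 / 242
RQ = 0.6983


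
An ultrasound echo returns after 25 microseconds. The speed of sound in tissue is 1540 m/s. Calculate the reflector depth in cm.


depth = c * t / 2
t = 25 us = 2.5000e-05 s
depth = 1540 * 2.5000e-05 / 2
depth = 0.01925 m = 1.925 cm


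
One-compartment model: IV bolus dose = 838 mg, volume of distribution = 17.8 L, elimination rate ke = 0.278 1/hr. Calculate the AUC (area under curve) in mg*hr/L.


C0 = Dose/Vd = 838/17.8 = 47.0787 mg/L
AUC = C0/ke = 47.0787/0.278
AUC = 169.3 mg*hr/L


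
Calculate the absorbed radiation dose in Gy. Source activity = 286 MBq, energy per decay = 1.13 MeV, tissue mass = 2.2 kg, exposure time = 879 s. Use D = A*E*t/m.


A = 286 MBq = 2.8600e+08 Bq
E = 1.13 MeV = 1.81026e-13 J
D = A*E*t/m = 2.8600e+08*1.81026e-13*879/2.2
D = 0.02069 Gy


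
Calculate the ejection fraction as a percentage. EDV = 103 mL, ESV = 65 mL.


SV = EDV - ESV = 103 - 65 = 38 mL
EF = SV/EDV * 100 = 38/103 * 100
EF = 36.89%


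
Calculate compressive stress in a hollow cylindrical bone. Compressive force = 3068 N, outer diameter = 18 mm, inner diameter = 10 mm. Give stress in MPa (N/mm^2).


A = pi*(r_o^2 - r_i^2)
r_o = 9 mm, r_i = 5 mm
A = 175.929 mm^2
sigma = F/A = 3068 / 175.929
sigma = 17.44 MPa


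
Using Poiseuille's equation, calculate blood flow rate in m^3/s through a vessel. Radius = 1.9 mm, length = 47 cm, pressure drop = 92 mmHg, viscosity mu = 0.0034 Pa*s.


Q = pi*r^4*dP / (8*mu*L)
r = 0.0019 m, L = 0.47 m
dP = 92 mmHg = 12265.624 Pa
Q = 3.9281e-05 m^3/s


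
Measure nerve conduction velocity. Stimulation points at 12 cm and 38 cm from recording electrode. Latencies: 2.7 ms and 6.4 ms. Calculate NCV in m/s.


Distance = (38 - 12) / 100 = 0.26 m
dt = (6.4 - 2.7) / 1000 = 0.0037 s
NCV = dist / dt = 70.27 m/s


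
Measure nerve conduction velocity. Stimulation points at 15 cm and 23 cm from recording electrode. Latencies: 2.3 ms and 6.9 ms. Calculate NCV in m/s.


Distance = (23 - 15) / 100 = 0.08 m
dt = (6.9 - 2.3) / 1000 = 0.0046 s
NCV = dist / dt = 17.39 m/s


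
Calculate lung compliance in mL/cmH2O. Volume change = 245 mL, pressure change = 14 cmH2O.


C = dV / dP
C = 245 / 14
C = 17.5 mL/cmH2O


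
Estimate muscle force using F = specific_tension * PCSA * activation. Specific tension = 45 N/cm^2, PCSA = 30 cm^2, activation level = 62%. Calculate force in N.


F = sigma * PCSA * activation
F = 45 * 30 * 0.62
F = 837 N


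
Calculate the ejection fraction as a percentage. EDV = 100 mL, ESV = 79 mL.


SV = EDV - ESV = 100 - 79 = 21 mL
EF = SV/EDV * 100 = 21/100 * 100
EF = 21%


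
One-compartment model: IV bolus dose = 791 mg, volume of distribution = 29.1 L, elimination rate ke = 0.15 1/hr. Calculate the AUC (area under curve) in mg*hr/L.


C0 = Dose/Vd = 791/29.1 = 27.1821 mg/L
AUC = C0/ke = 27.1821/0.15
AUC = 181.2 mg*hr/L


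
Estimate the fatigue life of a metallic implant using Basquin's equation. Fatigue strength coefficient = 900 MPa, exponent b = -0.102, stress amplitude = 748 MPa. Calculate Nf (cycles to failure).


sigma_a = sigma_f' * (2Nf)^b
2Nf = (sigma_a/sigma_f')^(1/b)
2Nf = (748/900)^(1/-0.102)
2Nf = 6.1327604
Nf = 3.066


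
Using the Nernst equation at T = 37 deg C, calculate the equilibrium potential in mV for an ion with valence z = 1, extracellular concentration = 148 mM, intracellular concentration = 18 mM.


E = (RT/(zF)) * ln(C_out/C_in)
T = 37 + 273.15 = 310.15 K
E = (8.314 * 310.15 / (1 * 96485)) * ln(148/18)
E = 56.31 mV


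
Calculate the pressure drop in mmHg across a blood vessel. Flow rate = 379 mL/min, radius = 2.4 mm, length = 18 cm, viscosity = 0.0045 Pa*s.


dP = 8*mu*L*Q / (pi*r^4)
Q = 379 mL/min = 6.31667e-06 m^3/s
dP = 392.707 Pa = 392.707 / 133.322 mmHg = 2.946 mmHg


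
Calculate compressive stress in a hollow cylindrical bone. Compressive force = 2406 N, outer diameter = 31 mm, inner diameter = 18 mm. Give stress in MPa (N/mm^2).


A = pi*(r_o^2 - r_i^2)
r_o = 15.5 mm, r_i = 9 mm
A = 500.299 mm^2
sigma = F/A = 2406 / 500.299
sigma = 4.809 MPa


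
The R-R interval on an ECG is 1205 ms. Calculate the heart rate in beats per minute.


HR = 60 / RR_interval(s)
RR = 1205 ms = 1.205 s
HR = 60 / 1.205 = 49.79 bpm


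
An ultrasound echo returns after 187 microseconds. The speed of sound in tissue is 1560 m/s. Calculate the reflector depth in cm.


depth = c * t / 2
t = 187 us = 1.8700e-04 s
depth = 1560 * 1.8700e-04 / 2
depth = 0.14586 m = 14.586 cm


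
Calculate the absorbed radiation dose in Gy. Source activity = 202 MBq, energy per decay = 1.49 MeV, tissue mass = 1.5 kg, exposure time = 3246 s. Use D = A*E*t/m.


A = 202 MBq = 2.0200e+08 Bq
E = 1.49 MeV = 2.38698e-13 J
D = A*E*t/m = 2.0200e+08*2.38698e-13*3246/1.5
D = 0.1043 Gy


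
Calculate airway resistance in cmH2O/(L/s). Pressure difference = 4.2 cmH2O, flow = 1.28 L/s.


R = dP / flow
R = 4.2 / 1.28
R = 3.281 cmH2O/(L/s)


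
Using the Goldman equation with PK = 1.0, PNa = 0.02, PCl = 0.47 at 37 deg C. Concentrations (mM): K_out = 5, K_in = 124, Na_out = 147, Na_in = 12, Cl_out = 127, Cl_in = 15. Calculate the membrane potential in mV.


Vm = (RT/F)*ln((PK*Ko + PNa*Nao + PCl*Cli)/(PK*Ki + PNa*Nai + PCl*Clo))
Numer = 14.99, Denom = 183.93
Vm = -67 mV


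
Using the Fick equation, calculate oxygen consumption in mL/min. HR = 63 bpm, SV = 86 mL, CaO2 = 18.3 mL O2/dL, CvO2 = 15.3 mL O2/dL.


CO = HR*SV = 63*86/1000 = 5.418 L/min
a-v O2 diff = 18.3 - 15.3 = 3 mL/dL
VO2 = CO * (CaO2-CvO2) * 10 dL/L
VO2 = 5.418 * 3 * 10
VO2 = 162.5 mL/min


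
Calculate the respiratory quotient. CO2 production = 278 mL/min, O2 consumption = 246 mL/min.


RQ = VCO2 / VO2
RQ = 278 / 246
RQ = 1.13


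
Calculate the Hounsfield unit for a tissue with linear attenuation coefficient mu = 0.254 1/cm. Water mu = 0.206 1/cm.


HU = ((mu_tissue - mu_water) / mu_water) * 1000
HU = ((0.254 - 0.206) / 0.206) * 1000
HU = 233


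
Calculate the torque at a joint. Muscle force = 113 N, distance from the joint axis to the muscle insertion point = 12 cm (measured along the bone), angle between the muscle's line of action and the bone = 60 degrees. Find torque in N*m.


Torque = F * d * sin(theta)   (moment arm = d*sin(theta))
d = 12 cm = 0.12 m
Torque = 113 * 0.12 * sin(60)
Torque = 11.74 N*m


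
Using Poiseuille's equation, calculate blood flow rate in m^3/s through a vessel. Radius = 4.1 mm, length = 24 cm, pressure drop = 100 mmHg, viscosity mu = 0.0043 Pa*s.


Q = pi*r^4*dP / (8*mu*L)
r = 0.0041 m, L = 0.24 m
dP = 100 mmHg = 13332.2 Pa
Q = 0.001434 m^3/s


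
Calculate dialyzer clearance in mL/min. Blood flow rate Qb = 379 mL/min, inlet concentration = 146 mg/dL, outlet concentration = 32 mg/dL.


K = Qb * (Cb_in - Cb_out) / Cb_in
K = 379 * (146 - 32) / 146
K = 295.9 mL/min


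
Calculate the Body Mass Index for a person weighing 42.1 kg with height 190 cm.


BMI = weight / height^2
height = 190 cm = 1.9 m
BMI = 42.1 / 1.9^2
BMI = 11.66 kg/m^2


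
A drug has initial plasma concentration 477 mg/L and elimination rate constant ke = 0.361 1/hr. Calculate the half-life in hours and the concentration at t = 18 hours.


t_half = ln(2) / ke = 0.693147 / 0.361 = 1.92 hr
C(t) = C0 * exp(-ke*t) = 477 * exp(-0.361*18)
C(18) = 0.7186 mg/L


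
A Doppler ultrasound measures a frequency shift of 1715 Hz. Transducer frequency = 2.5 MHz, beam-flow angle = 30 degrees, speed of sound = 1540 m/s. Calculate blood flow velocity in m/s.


v = fd * c / (2 * f0 * cos(theta))
v = 1715 * 1540 / (2 * 2.5000e+06 * cos(30))
v = 0.6099 m/s


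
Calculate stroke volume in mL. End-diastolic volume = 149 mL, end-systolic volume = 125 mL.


SV = EDV - ESV
SV = 149 - 125
SV = 24 mL


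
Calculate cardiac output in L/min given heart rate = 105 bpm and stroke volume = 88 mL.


CO = HR * SV
CO = 105 * 88 / 1000
CO = 9.24 L/min


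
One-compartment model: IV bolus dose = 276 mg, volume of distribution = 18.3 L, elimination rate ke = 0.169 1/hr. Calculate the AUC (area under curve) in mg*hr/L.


C0 = Dose/Vd = 276/18.3 = 15.082 mg/L
AUC = C0/ke = 15.082/0.169
AUC = 89.24 mg*hr/L
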